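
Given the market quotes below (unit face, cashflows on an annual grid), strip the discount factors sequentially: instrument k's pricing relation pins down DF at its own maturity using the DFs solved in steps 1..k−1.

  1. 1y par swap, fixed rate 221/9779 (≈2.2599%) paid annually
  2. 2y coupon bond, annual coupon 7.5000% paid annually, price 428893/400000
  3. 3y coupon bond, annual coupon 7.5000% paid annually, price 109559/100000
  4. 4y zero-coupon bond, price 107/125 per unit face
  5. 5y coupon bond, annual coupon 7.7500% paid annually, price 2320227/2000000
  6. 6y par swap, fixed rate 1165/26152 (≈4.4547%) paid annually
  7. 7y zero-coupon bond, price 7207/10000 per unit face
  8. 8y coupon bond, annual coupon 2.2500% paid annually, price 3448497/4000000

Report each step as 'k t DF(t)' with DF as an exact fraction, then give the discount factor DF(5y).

1 1 9779/10000
2 2 2323/2500
3 3 8861/10000
4 4 107/125
5 5 4071/5000
6 6 767/1000
7 7 7207/10000
8 8 3561/5000
DF(5y) = 4071/5000 ≈ 0.814200

step 1 [1y] swap r/1=221/9779: DF=(1 − 221/9779·(0))/(1+221/9779) = 9779/10000 ≈ 0.977900
step 2 [2y] bond c/1=3/40: DF=(428893/400000 − 3/40·(0.977900))/(1+3/40) = 2323/2500 ≈ 0.929200
step 3 [3y] bond c/1=3/40: DF=(109559/100000 − 3/40·(0.977900+0.929200))/(1+3/40) = 8861/10000 ≈ 0.886100
step 4 [4y] zero: DF = P = 107/125 ≈ 0.856000
step 5 [5y] bond c/1=31/400: DF=(2320227/2000000 − 31/400·(0.977900+0.929200+0.886100+0.856000))/(1+31/400) = 4071/5000 ≈ 0.814200
step 6 [6y] swap r/1=1165/26152: DF=(1 − 1165/26152·(0.977900+0.929200+0.886100+0.856000+0.814200))/(1+1165/26152) = 767/1000 ≈ 0.767000
step 7 [7y] zero: DF = P = 7207/10000 ≈ 0.720700
step 8 [8y] bond c/1=9/400: DF=(3448497/4000000 − 9/400·(0.977900+0.929200+0.886100+0.856000+0.814200+0.767000+0.720700))/(1+9/400) = 3561/5000 ≈ 0.712200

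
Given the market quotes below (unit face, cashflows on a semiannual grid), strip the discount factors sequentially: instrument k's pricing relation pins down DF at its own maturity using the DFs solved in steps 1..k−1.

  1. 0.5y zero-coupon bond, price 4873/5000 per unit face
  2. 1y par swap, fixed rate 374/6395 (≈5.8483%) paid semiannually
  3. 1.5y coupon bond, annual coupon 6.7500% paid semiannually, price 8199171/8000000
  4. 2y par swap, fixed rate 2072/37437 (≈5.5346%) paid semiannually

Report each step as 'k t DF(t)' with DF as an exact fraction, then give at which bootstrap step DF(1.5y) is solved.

step 1 [0.5y] zero: DF = P = 4873/5000 ≈ 0.974600
step 2 [1y] swap r/2=187/6395: DF=(1 − 187/6395·(0.974600))/(1+187/6395) = 9439/10000 ≈ 0.943900
step 3 [1.5y] bond c/2=27/800: DF=(8199171/8000000 − 27/800·(0.974600+0.943900))/(1+27/800) = 1161/1250 ≈ 0.928800
step 4 [2y] swap r/2=1036/37437: DF=(1 − 1036/37437·(0.974600+0.943900+0.928800))/(1+1036/37437) = 2241/2500 ≈ 0.896400

1 1/2 4873/5000
2 1 9439/10000
3 3/2 1161/1250
4 2 2241/2500
DF(1.5y) is solved at step 3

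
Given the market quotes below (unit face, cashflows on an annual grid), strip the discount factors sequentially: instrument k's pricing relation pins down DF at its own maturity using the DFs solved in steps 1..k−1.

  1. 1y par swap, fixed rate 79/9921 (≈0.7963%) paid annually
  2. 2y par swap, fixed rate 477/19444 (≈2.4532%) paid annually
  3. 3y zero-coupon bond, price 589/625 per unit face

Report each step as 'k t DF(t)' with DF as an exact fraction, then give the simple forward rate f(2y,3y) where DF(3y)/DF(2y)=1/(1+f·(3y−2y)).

1 1 9921/10000
2 2 9523/10000
3 3 589/625
f(2y,3y) = ((9523/10000)/(589/625) − 1)/(1) = 99/9424 ≈ 1.0505%

step 1 [1y] swap r/1=79/9921: DF=(1 − 79/9921·(0))/(1+79/9921) = 9921/10000 ≈ 0.992100
step 2 [2y] swap r/1=477/19444: DF=(1 − 477/19444·(0.992100))/(1+477/19444) = 9523/10000 ≈ 0.952300
step 3 [3y] zero: DF = P = 589/625 ≈ 0.942400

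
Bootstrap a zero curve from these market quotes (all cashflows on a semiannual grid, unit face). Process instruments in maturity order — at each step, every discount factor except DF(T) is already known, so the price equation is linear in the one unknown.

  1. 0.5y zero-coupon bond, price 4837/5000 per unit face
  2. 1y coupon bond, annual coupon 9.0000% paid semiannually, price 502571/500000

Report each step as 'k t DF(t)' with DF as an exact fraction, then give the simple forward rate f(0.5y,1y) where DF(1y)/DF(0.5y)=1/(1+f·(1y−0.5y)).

1 1/2 4837/5000
2 1 4601/5000
f(0.5y,1y) = ((4837/5000)/(4601/5000) − 1)/(1/2) = 472/4601 ≈ 10.2586%

step 1 [0.5y] zero: DF = P = 4837/5000 ≈ 0.967400
step 2 [1y] bond c/2=9/200: DF=(502571/500000 − 9/200·(0.967400))/(1+9/200) = 4601/5000 ≈ 0.920200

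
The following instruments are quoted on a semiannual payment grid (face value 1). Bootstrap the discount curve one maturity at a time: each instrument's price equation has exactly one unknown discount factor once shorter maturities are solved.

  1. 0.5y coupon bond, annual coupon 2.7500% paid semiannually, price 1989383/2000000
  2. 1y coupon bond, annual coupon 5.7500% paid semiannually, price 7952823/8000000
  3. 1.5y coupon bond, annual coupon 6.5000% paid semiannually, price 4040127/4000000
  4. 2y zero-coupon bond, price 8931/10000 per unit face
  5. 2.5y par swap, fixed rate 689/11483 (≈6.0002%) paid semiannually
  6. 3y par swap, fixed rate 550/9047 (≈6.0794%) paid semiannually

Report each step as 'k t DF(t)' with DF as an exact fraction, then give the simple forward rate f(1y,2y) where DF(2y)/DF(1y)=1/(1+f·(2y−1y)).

step 1 [0.5y] bond c/2=11/800: DF=(1989383/2000000 − 11/800·(0))/(1+11/800) = 2453/2500 ≈ 0.981200
step 2 [1y] bond c/2=23/800: DF=(7952823/8000000 − 23/800·(0.981200))/(1+23/800) = 9389/10000 ≈ 0.938900
step 3 [1.5y] bond c/2=13/400: DF=(4040127/4000000 − 13/400·(0.981200+0.938900))/(1+13/400) = 4589/5000 ≈ 0.917800
step 4 [2y] zero: DF = P = 8931/10000 ≈ 0.893100
step 5 [2.5y] swap r/2=689/22966: DF=(1 − 689/22966·(0.981200+0.938900+0.917800+0.893100))/(1+689/22966) = 4311/5000 ≈ 0.862200
step 6 [3y] swap r/2=275/9047: DF=(1 − 275/9047·(0.981200+0.938900+0.917800+0.893100+0.862200))/(1+275/9047) = 167/200 ≈ 0.835000

1 1/2 2453/2500
2 1 9389/10000
3 3/2 4589/5000
4 2 8931/10000
5 5/2 4311/5000
6 3 167/200
f(1y,2y) = ((9389/10000)/(8931/10000) − 1)/(1) = 2/39 ≈ 5.1282%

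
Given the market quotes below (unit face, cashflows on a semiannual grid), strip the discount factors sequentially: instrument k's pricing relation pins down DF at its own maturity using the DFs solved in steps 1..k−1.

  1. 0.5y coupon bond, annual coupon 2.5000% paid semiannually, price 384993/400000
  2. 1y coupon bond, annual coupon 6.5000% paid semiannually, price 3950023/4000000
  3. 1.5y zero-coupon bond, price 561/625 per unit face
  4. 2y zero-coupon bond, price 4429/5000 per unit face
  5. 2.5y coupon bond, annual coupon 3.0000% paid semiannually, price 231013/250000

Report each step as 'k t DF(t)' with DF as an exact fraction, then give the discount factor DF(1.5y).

step 1 [0.5y] bond c/2=1/80: DF=(384993/400000 − 1/80·(0))/(1+1/80) = 4753/5000 ≈ 0.950600
step 2 [1y] bond c/2=13/400: DF=(3950023/4000000 − 13/400·(0.950600))/(1+13/400) = 1853/2000 ≈ 0.926500
step 3 [1.5y] zero: DF = P = 561/625 ≈ 0.897600
step 4 [2y] zero: DF = P = 4429/5000 ≈ 0.885800
step 5 [2.5y] bond c/2=3/200: DF=(231013/250000 − 3/200·(0.950600+0.926500+0.897600+0.885800))/(1+3/200) = 8563/10000 ≈ 0.856300

1 1/2 4753/5000
2 1 1853/2000
3 3/2 561/625
4 2 4429/5000
5 5/2 8563/10000
DF(1.5y) = 561/625 ≈ 0.897600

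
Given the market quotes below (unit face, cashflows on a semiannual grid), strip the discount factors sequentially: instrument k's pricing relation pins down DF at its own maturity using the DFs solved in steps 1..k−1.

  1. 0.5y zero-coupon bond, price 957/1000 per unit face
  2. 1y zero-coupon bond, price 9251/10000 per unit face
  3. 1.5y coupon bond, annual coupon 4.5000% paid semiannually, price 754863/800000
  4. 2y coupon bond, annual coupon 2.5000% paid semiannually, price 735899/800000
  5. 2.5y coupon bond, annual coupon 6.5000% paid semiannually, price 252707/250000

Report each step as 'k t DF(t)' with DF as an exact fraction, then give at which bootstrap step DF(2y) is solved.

1 1/2 957/1000
2 1 9251/10000
3 3/2 4407/5000
4 2 1093/1250
5 5/2 1729/2000
DF(2y) is solved at step 4

step 1 [0.5y] zero: DF = P = 957/1000 ≈ 0.957000
step 2 [1y] zero: DF = P = 9251/10000 ≈ 0.925100
step 3 [1.5y] bond c/2=9/400: DF=(754863/800000 − 9/400·(0.957000+0.925100))/(1+9/400) = 4407/5000 ≈ 0.881400
step 4 [2y] bond c/2=1/80: DF=(735899/800000 − 1/80·(0.957000+0.925100+0.881400))/(1+1/80) = 1093/1250 ≈ 0.874400
step 5 [2.5y] bond c/2=13/400: DF=(252707/250000 − 13/400·(0.957000+0.925100+0.881400+0.874400))/(1+13/400) = 1729/2000 ≈ 0.864500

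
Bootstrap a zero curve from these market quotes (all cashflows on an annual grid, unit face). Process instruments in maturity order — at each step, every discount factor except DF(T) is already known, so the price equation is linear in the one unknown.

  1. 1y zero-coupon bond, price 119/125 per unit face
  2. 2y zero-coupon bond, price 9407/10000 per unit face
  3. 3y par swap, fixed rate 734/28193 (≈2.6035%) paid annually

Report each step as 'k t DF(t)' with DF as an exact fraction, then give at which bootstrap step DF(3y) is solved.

1 1 119/125
2 2 9407/10000
3 3 4633/5000
DF(3y) is solved at step 3

step 1 [1y] zero: DF = P = 119/125 ≈ 0.952000
step 2 [2y] zero: DF = P = 9407/10000 ≈ 0.940700
step 3 [3y] swap r/1=734/28193: DF=(1 − 734/28193·(0.952000+0.940700))/(1+734/28193) = 4633/5000 ≈ 0.926600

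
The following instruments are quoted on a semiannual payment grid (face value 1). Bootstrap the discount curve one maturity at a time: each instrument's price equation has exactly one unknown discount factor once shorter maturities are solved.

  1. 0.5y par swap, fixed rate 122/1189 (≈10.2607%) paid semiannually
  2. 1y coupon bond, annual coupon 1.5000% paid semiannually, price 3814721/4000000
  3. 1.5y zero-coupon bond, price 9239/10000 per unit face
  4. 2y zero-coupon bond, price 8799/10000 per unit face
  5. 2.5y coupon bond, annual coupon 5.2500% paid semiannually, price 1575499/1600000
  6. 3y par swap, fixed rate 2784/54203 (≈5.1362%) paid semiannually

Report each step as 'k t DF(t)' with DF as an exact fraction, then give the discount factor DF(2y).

step 1 [0.5y] swap r/2=61/1189: DF=(1 − 61/1189·(0))/(1+61/1189) = 1189/1250 ≈ 0.951200
step 2 [1y] bond c/2=3/400: DF=(3814721/4000000 − 3/400·(0.951200))/(1+3/400) = 1879/2000 ≈ 0.939500
step 3 [1.5y] zero: DF = P = 9239/10000 ≈ 0.923900
step 4 [2y] zero: DF = P = 8799/10000 ≈ 0.879900
step 5 [2.5y] bond c/2=21/800: DF=(1575499/1600000 − 21/800·(0.951200+0.939500+0.923900+0.879900))/(1+21/800) = 173/200 ≈ 0.865000
step 6 [3y] swap r/2=1392/54203: DF=(1 − 1392/54203·(0.951200+0.939500+0.923900+0.879900+0.865000))/(1+1392/54203) = 538/625 ≈ 0.860800

1 1/2 1189/1250
2 1 1879/2000
3 3/2 9239/10000
4 2 8799/10000
5 5/2 173/200
6 3 538/625
DF(2y) = 8799/10000 ≈ 0.879900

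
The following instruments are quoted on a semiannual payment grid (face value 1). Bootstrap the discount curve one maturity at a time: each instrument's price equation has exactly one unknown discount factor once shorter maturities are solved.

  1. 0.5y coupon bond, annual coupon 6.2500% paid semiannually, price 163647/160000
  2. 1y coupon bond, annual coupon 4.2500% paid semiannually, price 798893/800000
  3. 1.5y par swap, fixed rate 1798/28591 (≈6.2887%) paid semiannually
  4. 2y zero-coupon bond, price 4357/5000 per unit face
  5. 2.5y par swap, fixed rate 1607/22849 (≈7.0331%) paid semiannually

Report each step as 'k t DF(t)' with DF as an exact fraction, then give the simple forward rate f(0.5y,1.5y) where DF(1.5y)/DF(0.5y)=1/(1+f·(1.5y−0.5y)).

step 1 [0.5y] bond c/2=1/32: DF=(163647/160000 − 1/32·(0))/(1+1/32) = 4959/5000 ≈ 0.991800
step 2 [1y] bond c/2=17/800: DF=(798893/800000 − 17/800·(0.991800))/(1+17/800) = 2393/2500 ≈ 0.957200
step 3 [1.5y] swap r/2=899/28591: DF=(1 − 899/28591·(0.991800+0.957200))/(1+899/28591) = 9101/10000 ≈ 0.910100
step 4 [2y] zero: DF = P = 4357/5000 ≈ 0.871400
step 5 [2.5y] swap r/2=1607/45698: DF=(1 − 1607/45698·(0.991800+0.957200+0.910100+0.871400))/(1+1607/45698) = 8393/10000 ≈ 0.839300

1 1/2 4959/5000
2 1 2393/2500
3 3/2 9101/10000
4 2 4357/5000
5 5/2 8393/10000
f(0.5y,1.5y) = ((4959/5000)/(9101/10000) − 1)/(1) = 43/479 ≈ 8.9770%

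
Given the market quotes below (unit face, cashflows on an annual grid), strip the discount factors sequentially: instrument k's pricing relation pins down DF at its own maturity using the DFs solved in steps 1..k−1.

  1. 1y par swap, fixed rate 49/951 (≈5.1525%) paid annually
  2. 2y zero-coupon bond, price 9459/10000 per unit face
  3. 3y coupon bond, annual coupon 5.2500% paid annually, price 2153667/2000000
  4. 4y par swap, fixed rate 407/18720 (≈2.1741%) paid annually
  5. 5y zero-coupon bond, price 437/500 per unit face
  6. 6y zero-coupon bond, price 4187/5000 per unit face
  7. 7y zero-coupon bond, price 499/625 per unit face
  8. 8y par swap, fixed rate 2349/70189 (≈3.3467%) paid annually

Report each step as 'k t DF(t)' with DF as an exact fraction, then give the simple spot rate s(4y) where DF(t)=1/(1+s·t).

step 1 [1y] swap r/1=49/951: DF=(1 − 49/951·(0))/(1+49/951) = 951/1000 ≈ 0.951000
step 2 [2y] zero: DF = P = 9459/10000 ≈ 0.945900
step 3 [3y] bond c/1=21/400: DF=(2153667/2000000 − 21/400·(0.951000+0.945900))/(1+21/400) = 1857/2000 ≈ 0.928500
step 4 [4y] swap r/1=407/18720: DF=(1 − 407/18720·(0.951000+0.945900+0.928500))/(1+407/18720) = 4593/5000 ≈ 0.918600
step 5 [5y] zero: DF = P = 437/500 ≈ 0.874000
step 6 [6y] zero: DF = P = 4187/5000 ≈ 0.837400
step 7 [7y] zero: DF = P = 499/625 ≈ 0.798400
step 8 [8y] swap r/1=2349/70189: DF=(1 − 2349/70189·(0.951000+0.945900+0.928500+0.918600+0.874000+0.837400+0.798400))/(1+2349/70189) = 7651/10000 ≈ 0.765100

1 1 951/1000
2 2 9459/10000
3 3 1857/2000
4 4 4593/5000
5 5 437/500
6 6 4187/5000
7 7 499/625
8 8 7651/10000
s(4y) = (1/(4593/5000) − 1)/(4) = 407/18372 ≈ 2.2153%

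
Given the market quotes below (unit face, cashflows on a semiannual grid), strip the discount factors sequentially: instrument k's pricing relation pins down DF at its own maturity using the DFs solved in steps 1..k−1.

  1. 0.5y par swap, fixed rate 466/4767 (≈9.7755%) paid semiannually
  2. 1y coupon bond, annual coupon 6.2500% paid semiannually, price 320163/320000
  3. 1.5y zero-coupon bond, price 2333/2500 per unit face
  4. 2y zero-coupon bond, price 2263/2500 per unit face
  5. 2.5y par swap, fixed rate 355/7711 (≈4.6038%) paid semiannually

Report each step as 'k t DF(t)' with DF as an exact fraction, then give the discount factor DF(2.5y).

step 1 [0.5y] swap r/2=233/4767: DF=(1 − 233/4767·(0))/(1+233/4767) = 4767/5000 ≈ 0.953400
step 2 [1y] bond c/2=1/32: DF=(320163/320000 − 1/32·(0.953400))/(1+1/32) = 9413/10000 ≈ 0.941300
step 3 [1.5y] zero: DF = P = 2333/2500 ≈ 0.933200
step 4 [2y] zero: DF = P = 2263/2500 ≈ 0.905200
step 5 [2.5y] swap r/2=355/15422: DF=(1 − 355/15422·(0.953400+0.941300+0.933200+0.905200))/(1+355/15422) = 1787/2000 ≈ 0.893500

1 1/2 4767/5000
2 1 9413/10000
3 3/2 2333/2500
4 2 2263/2500
5 5/2 1787/2000
DF(2.5y) = 1787/2000 ≈ 0.893500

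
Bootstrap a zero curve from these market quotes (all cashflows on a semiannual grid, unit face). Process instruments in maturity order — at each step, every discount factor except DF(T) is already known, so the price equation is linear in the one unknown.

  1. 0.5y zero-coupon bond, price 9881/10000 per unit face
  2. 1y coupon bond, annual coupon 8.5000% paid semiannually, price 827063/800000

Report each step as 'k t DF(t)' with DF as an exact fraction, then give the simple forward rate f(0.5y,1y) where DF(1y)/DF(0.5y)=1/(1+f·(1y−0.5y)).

step 1 [0.5y] zero: DF = P = 9881/10000 ≈ 0.988100
step 2 [1y] bond c/2=17/400: DF=(827063/800000 − 17/400·(0.988100))/(1+17/400) = 4757/5000 ≈ 0.951400

1 1/2 9881/10000
2 1 4757/5000
f(0.5y,1y) = ((9881/10000)/(4757/5000) − 1)/(1/2) = 367/4757 ≈ 7.7149%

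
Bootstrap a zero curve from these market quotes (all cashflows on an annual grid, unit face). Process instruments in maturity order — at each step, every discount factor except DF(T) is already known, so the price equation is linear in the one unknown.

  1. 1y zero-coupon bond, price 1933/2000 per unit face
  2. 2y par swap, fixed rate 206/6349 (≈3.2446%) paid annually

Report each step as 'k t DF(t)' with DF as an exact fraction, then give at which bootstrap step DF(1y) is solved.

1 1 1933/2000
2 2 4691/5000
DF(1y) is solved at step 1

step 1 [1y] zero: DF = P = 1933/2000 ≈ 0.966500
step 2 [2y] swap r/1=206/6349: DF=(1 − 206/6349·(0.966500))/(1+206/6349) = 4691/5000 ≈ 0.938200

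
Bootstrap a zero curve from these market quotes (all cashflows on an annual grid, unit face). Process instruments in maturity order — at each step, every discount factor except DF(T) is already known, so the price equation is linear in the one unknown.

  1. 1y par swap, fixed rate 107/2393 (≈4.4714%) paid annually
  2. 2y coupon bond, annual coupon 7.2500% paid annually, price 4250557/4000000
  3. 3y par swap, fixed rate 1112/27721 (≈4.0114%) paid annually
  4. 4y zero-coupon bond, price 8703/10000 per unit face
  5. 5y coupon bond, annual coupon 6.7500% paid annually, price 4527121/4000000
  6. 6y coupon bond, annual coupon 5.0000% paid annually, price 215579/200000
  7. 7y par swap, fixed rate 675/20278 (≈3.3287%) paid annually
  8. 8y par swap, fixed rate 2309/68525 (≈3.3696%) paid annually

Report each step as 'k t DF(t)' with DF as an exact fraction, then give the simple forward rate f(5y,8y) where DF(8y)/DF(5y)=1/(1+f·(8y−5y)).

step 1 [1y] swap r/1=107/2393: DF=(1 − 107/2393·(0))/(1+107/2393) = 2393/2500 ≈ 0.957200
step 2 [2y] bond c/1=29/400: DF=(4250557/4000000 − 29/400·(0.957200))/(1+29/400) = 9261/10000 ≈ 0.926100
step 3 [3y] swap r/1=1112/27721: DF=(1 − 1112/27721·(0.957200+0.926100))/(1+1112/27721) = 1111/1250 ≈ 0.888800
step 4 [4y] zero: DF = P = 8703/10000 ≈ 0.870300
step 5 [5y] bond c/1=27/400: DF=(4527121/4000000 − 27/400·(0.957200+0.926100+0.888800+0.870300))/(1+27/400) = 8299/10000 ≈ 0.829900
step 6 [6y] bond c/1=1/20: DF=(215579/200000 − 1/20·(0.957200+0.926100+0.888800+0.870300+0.829900))/(1+1/20) = 1017/1250 ≈ 0.813600
step 7 [7y] swap r/1=675/20278: DF=(1 − 675/20278·(0.957200+0.926100+0.888800+0.870300+0.829900+0.813600))/(1+675/20278) = 319/400 ≈ 0.797500
step 8 [8y] swap r/1=2309/68525: DF=(1 − 2309/68525·(0.957200+0.926100+0.888800+0.870300+0.829900+0.813600+0.797500))/(1+2309/68525) = 7691/10000 ≈ 0.769100

1 1 2393/2500
2 2 9261/10000
3 3 1111/1250
4 4 8703/10000
5 5 8299/10000
6 6 1017/1250
7 7 319/400
8 8 7691/10000
f(5y,8y) = ((8299/10000)/(7691/10000) − 1)/(3) = 608/23073 ≈ 2.6351%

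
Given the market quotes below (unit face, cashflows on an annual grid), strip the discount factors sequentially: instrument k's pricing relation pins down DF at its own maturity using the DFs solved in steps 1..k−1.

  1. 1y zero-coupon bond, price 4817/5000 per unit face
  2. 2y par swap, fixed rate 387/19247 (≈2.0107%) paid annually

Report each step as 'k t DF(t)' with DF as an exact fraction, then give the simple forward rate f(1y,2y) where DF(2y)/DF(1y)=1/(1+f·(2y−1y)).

step 1 [1y] zero: DF = P = 4817/5000 ≈ 0.963400
step 2 [2y] swap r/1=387/19247: DF=(1 − 387/19247·(0.963400))/(1+387/19247) = 9613/10000 ≈ 0.961300

1 1 4817/5000
2 2 9613/10000
f(1y,2y) = ((4817/5000)/(9613/10000) − 1)/(1) = 21/9613 ≈ 0.2185%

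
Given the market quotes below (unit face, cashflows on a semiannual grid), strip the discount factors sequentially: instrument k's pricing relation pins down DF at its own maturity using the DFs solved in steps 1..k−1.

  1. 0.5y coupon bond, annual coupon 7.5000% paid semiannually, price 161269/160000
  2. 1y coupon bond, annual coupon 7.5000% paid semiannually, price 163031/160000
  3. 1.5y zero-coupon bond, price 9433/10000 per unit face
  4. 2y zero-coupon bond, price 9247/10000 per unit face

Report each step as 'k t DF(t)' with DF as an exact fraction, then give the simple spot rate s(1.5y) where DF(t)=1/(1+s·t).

step 1 [0.5y] bond c/2=3/80: DF=(161269/160000 − 3/80·(0))/(1+3/80) = 1943/2000 ≈ 0.971500
step 2 [1y] bond c/2=3/80: DF=(163031/160000 − 3/80·(0.971500))/(1+3/80) = 947/1000 ≈ 0.947000
step 3 [1.5y] zero: DF = P = 9433/10000 ≈ 0.943300
step 4 [2y] zero: DF = P = 9247/10000 ≈ 0.924700

1 1/2 1943/2000
2 1 947/1000
3 3/2 9433/10000
4 2 9247/10000
s(1.5y) = (1/(9433/10000) − 1)/(3/2) = 378/9433 ≈ 4.0072%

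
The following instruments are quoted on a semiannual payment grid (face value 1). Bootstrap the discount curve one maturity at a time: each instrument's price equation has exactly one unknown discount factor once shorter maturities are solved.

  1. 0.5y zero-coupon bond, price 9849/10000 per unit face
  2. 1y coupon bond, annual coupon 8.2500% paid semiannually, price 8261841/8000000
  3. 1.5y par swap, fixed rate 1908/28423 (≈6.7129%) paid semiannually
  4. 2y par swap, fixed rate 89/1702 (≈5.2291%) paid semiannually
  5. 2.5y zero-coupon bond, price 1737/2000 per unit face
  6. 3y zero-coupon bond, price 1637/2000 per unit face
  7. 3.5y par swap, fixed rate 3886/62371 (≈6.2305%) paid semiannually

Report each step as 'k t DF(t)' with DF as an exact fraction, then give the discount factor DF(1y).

1 1/2 9849/10000
2 1 1191/1250
3 3/2 4523/5000
4 2 9021/10000
5 5/2 1737/2000
6 3 1637/2000
7 7/2 8057/10000
DF(1y) = 1191/1250 ≈ 0.952800

step 1 [0.5y] zero: DF = P = 9849/10000 ≈ 0.984900
step 2 [1y] bond c/2=33/800: DF=(8261841/8000000 − 33/800·(0.984900))/(1+33/800) = 1191/1250 ≈ 0.952800
step 3 [1.5y] swap r/2=954/28423: DF=(1 − 954/28423·(0.984900+0.952800))/(1+954/28423) = 4523/5000 ≈ 0.904600
step 4 [2y] swap r/2=89/3404: DF=(1 − 89/3404·(0.984900+0.952800+0.904600))/(1+89/3404) = 9021/10000 ≈ 0.902100
step 5 [2.5y] zero: DF = P = 1737/2000 ≈ 0.868500
step 6 [3y] zero: DF = P = 1637/2000 ≈ 0.818500
step 7 [3.5y] swap r/2=1943/62371: DF=(1 − 1943/62371·(0.984900+0.952800+0.904600+0.902100+0.868500+0.818500))/(1+1943/62371) = 8057/10000 ≈ 0.805700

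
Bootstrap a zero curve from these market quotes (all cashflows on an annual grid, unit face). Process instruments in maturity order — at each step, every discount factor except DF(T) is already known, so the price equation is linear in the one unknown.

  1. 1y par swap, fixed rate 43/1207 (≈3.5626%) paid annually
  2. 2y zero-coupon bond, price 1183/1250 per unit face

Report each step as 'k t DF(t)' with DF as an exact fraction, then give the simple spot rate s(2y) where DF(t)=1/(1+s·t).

1 1 1207/1250
2 2 1183/1250
s(2y) = (1/(1183/1250) − 1)/(2) = 67/2366 ≈ 2.8318%

step 1 [1y] swap r/1=43/1207: DF=(1 − 43/1207·(0))/(1+43/1207) = 1207/1250 ≈ 0.965600
step 2 [2y] zero: DF = P = 1183/1250 ≈ 0.946400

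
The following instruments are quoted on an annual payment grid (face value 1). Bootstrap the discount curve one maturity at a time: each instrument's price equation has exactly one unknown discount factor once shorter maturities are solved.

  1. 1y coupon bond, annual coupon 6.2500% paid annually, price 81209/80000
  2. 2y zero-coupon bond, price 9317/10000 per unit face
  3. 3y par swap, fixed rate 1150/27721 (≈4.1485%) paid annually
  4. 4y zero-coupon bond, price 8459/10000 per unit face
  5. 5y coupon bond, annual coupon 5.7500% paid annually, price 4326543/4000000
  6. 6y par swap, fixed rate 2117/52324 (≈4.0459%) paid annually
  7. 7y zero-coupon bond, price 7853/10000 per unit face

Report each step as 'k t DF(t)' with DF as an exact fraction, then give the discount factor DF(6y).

1 1 4777/5000
2 2 9317/10000
3 3 177/200
4 4 8459/10000
5 5 8261/10000
6 6 7883/10000
7 7 7853/10000
DF(6y) = 7883/10000 ≈ 0.788300

step 1 [1y] bond c/1=1/16: DF=(81209/80000 − 1/16·(0))/(1+1/16) = 4777/5000 ≈ 0.955400
step 2 [2y] zero: DF = P = 9317/10000 ≈ 0.931700
step 3 [3y] swap r/1=1150/27721: DF=(1 − 1150/27721·(0.955400+0.931700))/(1+1150/27721) = 177/200 ≈ 0.885000
step 4 [4y] zero: DF = P = 8459/10000 ≈ 0.845900
step 5 [5y] bond c/1=23/400: DF=(4326543/4000000 − 23/400·(0.955400+0.931700+0.885000+0.845900))/(1+23/400) = 8261/10000 ≈ 0.826100
step 6 [6y] swap r/1=2117/52324: DF=(1 − 2117/52324·(0.955400+0.931700+0.885000+0.845900+0.826100))/(1+2117/52324) = 7883/10000 ≈ 0.788300
step 7 [7y] zero: DF = P = 7853/10000 ≈ 0.785300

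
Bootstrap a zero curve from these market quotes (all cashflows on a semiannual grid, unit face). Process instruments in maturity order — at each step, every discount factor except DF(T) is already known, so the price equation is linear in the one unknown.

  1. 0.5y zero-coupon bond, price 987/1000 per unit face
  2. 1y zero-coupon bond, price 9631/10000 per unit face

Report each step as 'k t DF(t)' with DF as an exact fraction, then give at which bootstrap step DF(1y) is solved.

1 1/2 987/1000
2 1 9631/10000
DF(1y) is solved at step 2

step 1 [0.5y] zero: DF = P = 987/1000 ≈ 0.987000
step 2 [1y] zero: DF = P = 9631/10000 ≈ 0.963100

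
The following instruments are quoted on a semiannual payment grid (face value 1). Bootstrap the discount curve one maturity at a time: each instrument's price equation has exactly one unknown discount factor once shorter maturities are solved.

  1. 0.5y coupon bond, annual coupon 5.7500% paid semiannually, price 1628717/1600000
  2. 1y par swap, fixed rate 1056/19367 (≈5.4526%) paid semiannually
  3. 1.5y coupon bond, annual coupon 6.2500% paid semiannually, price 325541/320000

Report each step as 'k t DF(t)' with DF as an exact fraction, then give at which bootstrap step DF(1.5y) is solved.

step 1 [0.5y] bond c/2=23/800: DF=(1628717/1600000 − 23/800·(0))/(1+23/800) = 1979/2000 ≈ 0.989500
step 2 [1y] swap r/2=528/19367: DF=(1 − 528/19367·(0.989500))/(1+528/19367) = 592/625 ≈ 0.947200
step 3 [1.5y] bond c/2=1/32: DF=(325541/320000 − 1/32·(0.989500+0.947200))/(1+1/32) = 4639/5000 ≈ 0.927800

1 1/2 1979/2000
2 1 592/625
3 3/2 4639/5000
DF(1.5y) is solved at step 3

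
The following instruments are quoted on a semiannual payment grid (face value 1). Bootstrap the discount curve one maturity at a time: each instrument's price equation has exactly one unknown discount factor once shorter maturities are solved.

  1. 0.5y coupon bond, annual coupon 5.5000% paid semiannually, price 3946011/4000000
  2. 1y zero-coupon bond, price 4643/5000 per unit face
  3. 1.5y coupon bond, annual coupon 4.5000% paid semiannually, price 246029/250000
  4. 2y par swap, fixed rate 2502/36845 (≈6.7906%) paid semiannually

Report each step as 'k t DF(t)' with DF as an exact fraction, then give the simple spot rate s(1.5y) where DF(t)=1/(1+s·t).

step 1 [0.5y] bond c/2=11/400: DF=(3946011/4000000 − 11/400·(0))/(1+11/400) = 9601/10000 ≈ 0.960100
step 2 [1y] zero: DF = P = 4643/5000 ≈ 0.928600
step 3 [1.5y] bond c/2=9/400: DF=(246029/250000 − 9/400·(0.960100+0.928600))/(1+9/400) = 9209/10000 ≈ 0.920900
step 4 [2y] swap r/2=1251/36845: DF=(1 − 1251/36845·(0.960100+0.928600+0.920900))/(1+1251/36845) = 8749/10000 ≈ 0.874900

1 1/2 9601/10000
2 1 4643/5000
3 3/2 9209/10000
4 2 8749/10000
s(1.5y) = (1/(9209/10000) − 1)/(3/2) = 1582/27627 ≈ 5.7263%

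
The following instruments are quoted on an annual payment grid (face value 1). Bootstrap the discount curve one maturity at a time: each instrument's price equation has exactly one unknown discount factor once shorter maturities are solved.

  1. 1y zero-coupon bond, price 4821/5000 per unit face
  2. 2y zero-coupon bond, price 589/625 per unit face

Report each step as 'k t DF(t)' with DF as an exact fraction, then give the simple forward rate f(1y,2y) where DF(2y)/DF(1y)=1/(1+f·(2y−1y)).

step 1 [1y] zero: DF = P = 4821/5000 ≈ 0.964200
step 2 [2y] zero: DF = P = 589/625 ≈ 0.942400

1 1 4821/5000
2 2 589/625
f(1y,2y) = ((4821/5000)/(589/625) − 1)/(1) = 109/4712 ≈ 2.3132%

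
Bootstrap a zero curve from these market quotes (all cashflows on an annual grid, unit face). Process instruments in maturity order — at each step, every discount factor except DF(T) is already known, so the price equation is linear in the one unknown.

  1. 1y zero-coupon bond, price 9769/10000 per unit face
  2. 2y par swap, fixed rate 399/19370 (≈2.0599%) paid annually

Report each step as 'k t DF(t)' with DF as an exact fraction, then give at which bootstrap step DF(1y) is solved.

step 1 [1y] zero: DF = P = 9769/10000 ≈ 0.976900
step 2 [2y] swap r/1=399/19370: DF=(1 − 399/19370·(0.976900))/(1+399/19370) = 9601/10000 ≈ 0.960100

1 1 9769/10000
2 2 9601/10000
DF(1y) is solved at step 1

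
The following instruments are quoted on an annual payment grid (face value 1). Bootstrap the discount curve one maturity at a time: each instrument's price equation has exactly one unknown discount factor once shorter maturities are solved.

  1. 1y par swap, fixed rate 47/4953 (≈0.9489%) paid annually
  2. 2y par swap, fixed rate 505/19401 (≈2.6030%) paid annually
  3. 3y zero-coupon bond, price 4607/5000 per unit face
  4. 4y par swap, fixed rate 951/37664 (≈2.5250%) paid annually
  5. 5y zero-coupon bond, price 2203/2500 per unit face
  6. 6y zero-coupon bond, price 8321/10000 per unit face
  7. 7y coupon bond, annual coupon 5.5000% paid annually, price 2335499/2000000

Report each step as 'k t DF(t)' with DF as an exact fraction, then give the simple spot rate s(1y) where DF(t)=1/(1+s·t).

step 1 [1y] swap r/1=47/4953: DF=(1 − 47/4953·(0))/(1+47/4953) = 4953/5000 ≈ 0.990600
step 2 [2y] swap r/1=505/19401: DF=(1 − 505/19401·(0.990600))/(1+505/19401) = 1899/2000 ≈ 0.949500
step 3 [3y] zero: DF = P = 4607/5000 ≈ 0.921400
step 4 [4y] swap r/1=951/37664: DF=(1 − 951/37664·(0.990600+0.949500+0.921400))/(1+951/37664) = 9049/10000 ≈ 0.904900
step 5 [5y] zero: DF = P = 2203/2500 ≈ 0.881200
step 6 [6y] zero: DF = P = 8321/10000 ≈ 0.832100
step 7 [7y] bond c/1=11/200: DF=(2335499/2000000 − 11/200·(0.990600+0.949500+0.921400+0.904900+0.881200+0.832100))/(1+11/200) = 2053/2500 ≈ 0.821200

1 1 4953/5000
2 2 1899/2000
3 3 4607/5000
4 4 9049/10000
5 5 2203/2500
6 6 8321/10000
7 7 2053/2500
s(1y) = (1/(4953/5000) − 1)/(1) = 47/4953 ≈ 0.9489%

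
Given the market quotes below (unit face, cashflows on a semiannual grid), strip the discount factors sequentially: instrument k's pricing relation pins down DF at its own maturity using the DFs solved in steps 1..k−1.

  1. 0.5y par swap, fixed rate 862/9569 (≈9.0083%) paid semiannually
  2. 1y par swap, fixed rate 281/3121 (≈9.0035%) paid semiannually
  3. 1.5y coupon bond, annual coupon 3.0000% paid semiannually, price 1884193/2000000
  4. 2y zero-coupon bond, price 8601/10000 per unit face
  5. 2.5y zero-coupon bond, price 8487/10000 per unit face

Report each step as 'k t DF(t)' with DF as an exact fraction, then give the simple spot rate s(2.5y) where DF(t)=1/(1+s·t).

1 1/2 9569/10000
2 1 9157/10000
3 3/2 1801/2000
4 2 8601/10000
5 5/2 8487/10000
s(2.5y) = (1/(8487/10000) − 1)/(5/2) = 3026/42435 ≈ 7.1309%

step 1 [0.5y] swap r/2=431/9569: DF=(1 − 431/9569·(0))/(1+431/9569) = 9569/10000 ≈ 0.956900
step 2 [1y] swap r/2=281/6242: DF=(1 − 281/6242·(0.956900))/(1+281/6242) = 9157/10000 ≈ 0.915700
step 3 [1.5y] bond c/2=3/200: DF=(1884193/2000000 − 3/200·(0.956900+0.915700))/(1+3/200) = 1801/2000 ≈ 0.900500
step 4 [2y] zero: DF = P = 8601/10000 ≈ 0.860100
step 5 [2.5y] zero: DF = P = 8487/10000 ≈ 0.848700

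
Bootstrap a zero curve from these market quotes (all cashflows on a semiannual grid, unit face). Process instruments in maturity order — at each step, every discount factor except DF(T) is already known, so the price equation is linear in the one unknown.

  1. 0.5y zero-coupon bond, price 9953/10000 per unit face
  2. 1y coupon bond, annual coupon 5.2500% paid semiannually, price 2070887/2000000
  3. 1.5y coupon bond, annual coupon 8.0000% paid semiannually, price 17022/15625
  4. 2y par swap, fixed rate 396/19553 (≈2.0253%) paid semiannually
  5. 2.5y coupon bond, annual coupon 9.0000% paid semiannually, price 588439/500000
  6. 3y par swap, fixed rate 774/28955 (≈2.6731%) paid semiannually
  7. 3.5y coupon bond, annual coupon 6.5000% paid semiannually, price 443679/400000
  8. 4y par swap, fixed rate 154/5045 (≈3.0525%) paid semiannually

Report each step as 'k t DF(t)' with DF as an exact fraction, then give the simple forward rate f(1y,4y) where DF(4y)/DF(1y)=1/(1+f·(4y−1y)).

1 1/2 9953/10000
2 1 1967/2000
3 3/2 4857/5000
4 2 2401/2500
5 5/2 4789/5000
6 3 4613/5000
7 7/2 223/250
8 4 1769/2000
f(1y,4y) = ((1967/2000)/(1769/2000) − 1)/(3) = 66/1769 ≈ 3.7309%

step 1 [0.5y] zero: DF = P = 9953/10000 ≈ 0.995300
step 2 [1y] bond c/2=21/800: DF=(2070887/2000000 − 21/800·(0.995300))/(1+21/800) = 1967/2000 ≈ 0.983500
step 3 [1.5y] bond c/2=1/25: DF=(17022/15625 − 1/25·(0.995300+0.983500))/(1+1/25) = 4857/5000 ≈ 0.971400
step 4 [2y] swap r/2=198/19553: DF=(1 − 198/19553·(0.995300+0.983500+0.971400))/(1+198/19553) = 2401/2500 ≈ 0.960400
step 5 [2.5y] bond c/2=9/200: DF=(588439/500000 − 9/200·(0.995300+0.983500+0.971400+0.960400))/(1+9/200) = 4789/5000 ≈ 0.957800
step 6 [3y] swap r/2=387/28955: DF=(1 − 387/28955·(0.995300+0.983500+0.971400+0.960400+0.957800))/(1+387/28955) = 4613/5000 ≈ 0.922600
step 7 [3.5y] bond c/2=13/400: DF=(443679/400000 − 13/400·(0.995300+0.983500+0.971400+0.960400+0.957800+0.922600))/(1+13/400) = 223/250 ≈ 0.892000
step 8 [4y] swap r/2=77/5045: DF=(1 − 77/5045·(0.995300+0.983500+0.971400+0.960400+0.957800+0.922600+0.892000))/(1+77/5045) = 1769/2000 ≈ 0.884500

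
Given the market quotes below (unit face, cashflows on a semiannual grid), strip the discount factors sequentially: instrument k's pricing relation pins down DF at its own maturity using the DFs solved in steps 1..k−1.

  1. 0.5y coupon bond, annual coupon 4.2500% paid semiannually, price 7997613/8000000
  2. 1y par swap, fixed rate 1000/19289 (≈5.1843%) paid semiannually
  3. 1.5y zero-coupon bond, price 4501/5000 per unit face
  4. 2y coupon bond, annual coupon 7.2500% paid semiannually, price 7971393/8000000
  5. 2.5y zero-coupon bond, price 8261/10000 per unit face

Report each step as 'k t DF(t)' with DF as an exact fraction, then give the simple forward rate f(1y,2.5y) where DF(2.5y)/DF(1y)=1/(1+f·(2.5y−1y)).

step 1 [0.5y] bond c/2=17/800: DF=(7997613/8000000 − 17/800·(0))/(1+17/800) = 9789/10000 ≈ 0.978900
step 2 [1y] swap r/2=500/19289: DF=(1 − 500/19289·(0.978900))/(1+500/19289) = 19/20 ≈ 0.950000
step 3 [1.5y] zero: DF = P = 4501/5000 ≈ 0.900200
step 4 [2y] bond c/2=29/800: DF=(7971393/8000000 − 29/800·(0.978900+0.950000+0.900200))/(1+29/800) = 4313/5000 ≈ 0.862600
step 5 [2.5y] zero: DF = P = 8261/10000 ≈ 0.826100

1 1/2 9789/10000
2 1 19/20
3 3/2 4501/5000
4 2 4313/5000
5 5/2 8261/10000
f(1y,2.5y) = ((19/20)/(8261/10000) − 1)/(3/2) = 826/8261 ≈ 9.9988%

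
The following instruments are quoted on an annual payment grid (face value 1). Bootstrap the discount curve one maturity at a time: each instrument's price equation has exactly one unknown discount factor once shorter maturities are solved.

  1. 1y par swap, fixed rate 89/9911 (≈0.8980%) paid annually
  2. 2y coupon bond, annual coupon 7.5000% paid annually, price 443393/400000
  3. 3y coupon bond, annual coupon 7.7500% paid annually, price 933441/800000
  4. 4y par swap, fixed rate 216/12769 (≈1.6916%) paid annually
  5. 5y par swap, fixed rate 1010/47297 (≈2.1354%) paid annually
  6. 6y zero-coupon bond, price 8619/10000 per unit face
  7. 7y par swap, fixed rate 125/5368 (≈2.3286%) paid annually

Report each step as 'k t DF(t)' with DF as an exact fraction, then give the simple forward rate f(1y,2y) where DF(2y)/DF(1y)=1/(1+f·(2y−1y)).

1 1 9911/10000
2 2 481/500
3 3 589/625
4 4 1169/1250
5 5 899/1000
6 6 8619/10000
7 7 17/20
f(1y,2y) = ((9911/10000)/(481/500) − 1)/(1) = 291/9620 ≈ 3.0249%

step 1 [1y] swap r/1=89/9911: DF=(1 − 89/9911·(0))/(1+89/9911) = 9911/10000 ≈ 0.991100
step 2 [2y] bond c/1=3/40: DF=(443393/400000 − 3/40·(0.991100))/(1+3/40) = 481/500 ≈ 0.962000
step 3 [3y] bond c/1=31/400: DF=(933441/800000 − 31/400·(0.991100+0.962000))/(1+31/400) = 589/625 ≈ 0.942400
step 4 [4y] swap r/1=216/12769: DF=(1 − 216/12769·(0.991100+0.962000+0.942400))/(1+216/12769) = 1169/1250 ≈ 0.935200
step 5 [5y] swap r/1=1010/47297: DF=(1 − 1010/47297·(0.991100+0.962000+0.942400+0.935200))/(1+1010/47297) = 899/1000 ≈ 0.899000
step 6 [6y] zero: DF = P = 8619/10000 ≈ 0.861900
step 7 [7y] swap r/1=125/5368: DF=(1 − 125/5368·(0.991100+0.962000+0.942400+0.935200+0.899000+0.861900))/(1+125/5368) = 17/20 ≈ 0.850000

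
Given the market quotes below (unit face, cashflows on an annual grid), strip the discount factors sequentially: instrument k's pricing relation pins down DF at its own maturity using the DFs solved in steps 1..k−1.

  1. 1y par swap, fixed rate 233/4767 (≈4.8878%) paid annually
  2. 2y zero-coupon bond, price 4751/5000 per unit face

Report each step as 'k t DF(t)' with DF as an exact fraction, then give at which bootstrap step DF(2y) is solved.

1 1 4767/5000
2 2 4751/5000
DF(2y) is solved at step 2

step 1 [1y] swap r/1=233/4767: DF=(1 − 233/4767·(0))/(1+233/4767) = 4767/5000 ≈ 0.953400
step 2 [2y] zero: DF = P = 4751/5000 ≈ 0.950200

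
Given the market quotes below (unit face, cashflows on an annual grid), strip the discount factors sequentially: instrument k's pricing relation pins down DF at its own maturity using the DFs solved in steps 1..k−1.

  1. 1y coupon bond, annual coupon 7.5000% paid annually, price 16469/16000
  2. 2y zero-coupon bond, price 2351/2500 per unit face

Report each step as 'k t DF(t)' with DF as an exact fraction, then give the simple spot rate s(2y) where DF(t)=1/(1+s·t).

step 1 [1y] bond c/1=3/40: DF=(16469/16000 − 3/40·(0))/(1+3/40) = 383/400 ≈ 0.957500
step 2 [2y] zero: DF = P = 2351/2500 ≈ 0.940400

1 1 383/400
2 2 2351/2500
s(2y) = (1/(2351/2500) − 1)/(2) = 149/4702 ≈ 3.1689%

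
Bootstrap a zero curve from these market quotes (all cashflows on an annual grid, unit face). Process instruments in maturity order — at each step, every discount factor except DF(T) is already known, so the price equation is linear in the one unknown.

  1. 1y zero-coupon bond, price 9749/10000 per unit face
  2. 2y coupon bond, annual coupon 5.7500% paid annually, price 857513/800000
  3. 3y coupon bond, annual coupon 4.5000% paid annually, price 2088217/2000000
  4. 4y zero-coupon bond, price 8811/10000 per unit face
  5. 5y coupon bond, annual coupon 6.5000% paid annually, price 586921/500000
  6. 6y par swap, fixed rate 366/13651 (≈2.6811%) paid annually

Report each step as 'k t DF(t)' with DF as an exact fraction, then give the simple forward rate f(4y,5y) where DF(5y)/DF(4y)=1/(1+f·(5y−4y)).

1 1 9749/10000
2 2 4803/5000
3 3 4579/5000
4 4 8811/10000
5 5 1093/1250
6 6 1067/1250
f(4y,5y) = ((8811/10000)/(1093/1250) − 1)/(1) = 67/8744 ≈ 0.7662%

step 1 [1y] zero: DF = P = 9749/10000 ≈ 0.974900
step 2 [2y] bond c/1=23/400: DF=(857513/800000 − 23/400·(0.974900))/(1+23/400) = 4803/5000 ≈ 0.960600
step 3 [3y] bond c/1=9/200: DF=(2088217/2000000 − 9/200·(0.974900+0.960600))/(1+9/200) = 4579/5000 ≈ 0.915800
step 4 [4y] zero: DF = P = 8811/10000 ≈ 0.881100
step 5 [5y] bond c/1=13/200: DF=(586921/500000 − 13/200·(0.974900+0.960600+0.915800+0.881100))/(1+13/200) = 1093/1250 ≈ 0.874400
step 6 [6y] swap r/1=366/13651: DF=(1 − 366/13651·(0.974900+0.960600+0.915800+0.881100+0.874400))/(1+366/13651) = 1067/1250 ≈ 0.853600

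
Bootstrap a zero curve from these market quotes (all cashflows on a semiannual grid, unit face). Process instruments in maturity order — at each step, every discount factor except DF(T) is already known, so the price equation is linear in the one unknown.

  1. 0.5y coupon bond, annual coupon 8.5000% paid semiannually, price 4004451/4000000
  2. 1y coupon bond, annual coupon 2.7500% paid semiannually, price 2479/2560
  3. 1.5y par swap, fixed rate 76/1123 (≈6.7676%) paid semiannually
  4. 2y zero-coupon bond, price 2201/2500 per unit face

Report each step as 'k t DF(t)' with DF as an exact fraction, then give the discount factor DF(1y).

step 1 [0.5y] bond c/2=17/400: DF=(4004451/4000000 − 17/400·(0))/(1+17/400) = 9603/10000 ≈ 0.960300
step 2 [1y] bond c/2=11/800: DF=(2479/2560 − 11/800·(0.960300))/(1+11/800) = 4711/5000 ≈ 0.942200
step 3 [1.5y] swap r/2=38/1123: DF=(1 − 38/1123·(0.960300+0.942200))/(1+38/1123) = 181/200 ≈ 0.905000
step 4 [2y] zero: DF = P = 2201/2500 ≈ 0.880400

1 1/2 9603/10000
2 1 4711/5000
3 3/2 181/200
4 2 2201/2500
DF(1y) = 4711/5000 ≈ 0.942200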